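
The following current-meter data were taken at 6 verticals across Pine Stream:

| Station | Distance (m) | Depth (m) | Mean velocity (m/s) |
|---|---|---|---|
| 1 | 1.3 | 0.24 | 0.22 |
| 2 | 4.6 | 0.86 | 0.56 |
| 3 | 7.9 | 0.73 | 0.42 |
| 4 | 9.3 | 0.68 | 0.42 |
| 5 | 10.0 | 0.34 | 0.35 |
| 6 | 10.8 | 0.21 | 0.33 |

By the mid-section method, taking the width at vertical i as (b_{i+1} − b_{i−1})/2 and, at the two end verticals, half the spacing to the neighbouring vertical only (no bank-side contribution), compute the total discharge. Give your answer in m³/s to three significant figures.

2.81 m³/s

w_1 = (4.6 − 1.3)/2 = 1.65 m; q_1 = 0.22 × 0.24 × 1.65 = 0.08712 m³/s
w_2 = (7.9 − 1.3)/2 = 3.3 m; q_2 = 0.56 × 0.86 × 3.3 = 1.589 m³/s
w_3 = (9.3 − 4.6)/2 = 2.35 m; q_3 = 0.42 × 0.73 × 2.35 = 0.7205 m³/s
w_4 = (10.0 − 7.9)/2 = 1.05 m; q_4 = 0.42 × 0.68 × 1.05 = 0.2999 m³/s
w_5 = (10.8 − 9.3)/2 = 0.75 m; q_5 = 0.35 × 0.34 × 0.75 = 0.08925 m³/s
w_6 = (10.8 − 10.0)/2 = 0.4 m; q_6 = 0.33 × 0.21 × 0.4 = 0.02772 m³/s
Q = Σ qᵢ = 2.814 m³/s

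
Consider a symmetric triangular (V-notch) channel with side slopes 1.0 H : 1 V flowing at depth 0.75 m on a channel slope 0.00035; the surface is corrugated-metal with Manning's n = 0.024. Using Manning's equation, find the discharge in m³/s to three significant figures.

0.181 m³/s

A = z·y² = 1.0×0.75² = 0.5625 m²
P = 2y√(1+z²) = 2×0.75×√(1+1.0²) = 2.121 m
R = A/P = 0.5625/2.121 = 0.2652 m
Q = (1/n)·A·R^(2/3)·S^(1/2) = (1/0.024) × 0.5625 × 0.2652^(2/3) × 0.00035^(1/2) = 0.1810 m³/s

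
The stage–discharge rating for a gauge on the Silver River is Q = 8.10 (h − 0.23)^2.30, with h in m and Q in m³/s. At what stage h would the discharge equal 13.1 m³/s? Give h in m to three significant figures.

h − h₀ = (Q/C)^(1/b) = (13.1/8.10)^(1/2.30) = 1.232 m
h = 0.23 + 1.232 = 1.462 m

1.46 m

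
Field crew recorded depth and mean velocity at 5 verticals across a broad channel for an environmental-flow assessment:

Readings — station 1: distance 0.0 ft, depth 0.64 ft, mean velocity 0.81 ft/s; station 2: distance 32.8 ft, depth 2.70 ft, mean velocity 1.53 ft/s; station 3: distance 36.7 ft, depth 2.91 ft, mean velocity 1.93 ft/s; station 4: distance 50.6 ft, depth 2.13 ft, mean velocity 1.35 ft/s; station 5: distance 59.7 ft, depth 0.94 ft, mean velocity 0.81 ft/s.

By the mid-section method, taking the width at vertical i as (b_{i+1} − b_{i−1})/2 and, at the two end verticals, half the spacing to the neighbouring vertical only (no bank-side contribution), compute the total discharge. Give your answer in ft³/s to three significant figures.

w_1 = (32.8 − 0.0)/2 = 16.4 ft; q_1 = 0.81 × 0.64 × 16.4 = 8.502 ft³/s
w_2 = (36.7 − 0.0)/2 = 18.35 ft; q_2 = 1.53 × 2.70 × 18.35 = 75.80 ft³/s
w_3 = (50.6 − 32.8)/2 = 8.9 ft; q_3 = 1.93 × 2.91 × 8.9 = 49.99 ft³/s
w_4 = (59.7 − 36.7)/2 = 11.5 ft; q_4 = 1.35 × 2.13 × 11.5 = 33.07 ft³/s
w_5 = (59.7 − 50.6)/2 = 4.55 ft; q_5 = 0.81 × 0.94 × 4.55 = 3.464 ft³/s
Q = Σ qᵢ = 170.8 ft³/s

171 ft³/s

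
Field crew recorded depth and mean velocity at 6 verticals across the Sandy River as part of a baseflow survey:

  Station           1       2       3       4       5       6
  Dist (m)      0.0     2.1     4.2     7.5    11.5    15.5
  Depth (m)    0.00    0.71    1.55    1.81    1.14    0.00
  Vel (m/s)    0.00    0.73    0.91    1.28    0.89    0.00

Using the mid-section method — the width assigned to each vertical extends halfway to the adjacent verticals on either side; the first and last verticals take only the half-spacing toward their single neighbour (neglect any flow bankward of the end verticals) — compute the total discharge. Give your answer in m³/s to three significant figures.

w_2 = (4.2 − 0.0)/2 = 2.1 m; q_2 = 0.73 × 0.71 × 2.1 = 1.088 m³/s
w_3 = (7.5 − 2.1)/2 = 2.7 m; q_3 = 0.91 × 1.55 × 2.7 = 3.808 m³/s
w_4 = (11.5 − 4.2)/2 = 3.65 m; q_4 = 1.28 × 1.81 × 3.65 = 8.456 m³/s
w_5 = (15.5 − 7.5)/2 = 4 m; q_5 = 0.89 × 1.14 × 4 = 4.058 m³/s
Stations 1, 6 contribute zero (depth or velocity is 0).
Q = Σ qᵢ = 17.41 m³/s

17.4 m³/s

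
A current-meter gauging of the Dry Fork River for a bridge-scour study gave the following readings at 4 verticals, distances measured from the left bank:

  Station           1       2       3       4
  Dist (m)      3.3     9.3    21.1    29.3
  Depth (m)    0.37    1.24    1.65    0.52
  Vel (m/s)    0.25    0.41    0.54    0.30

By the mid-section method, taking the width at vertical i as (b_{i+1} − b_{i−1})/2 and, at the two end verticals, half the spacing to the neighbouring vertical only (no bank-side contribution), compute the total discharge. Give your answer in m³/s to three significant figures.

w_1 = (9.3 − 3.3)/2 = 3 m; q_1 = 0.25 × 0.37 × 3 = 0.2775 m³/s
w_2 = (21.1 − 3.3)/2 = 8.9 m; q_2 = 0.41 × 1.24 × 8.9 = 4.525 m³/s
w_3 = (29.3 − 9.3)/2 = 10 m; q_3 = 0.54 × 1.65 × 10 = 8.910 m³/s
w_4 = (29.3 − 21.1)/2 = 4.1 m; q_4 = 0.30 × 0.52 × 4.1 = 0.6396 m³/s
Q = Σ qᵢ = 14.35 m³/s

14.4 m³/s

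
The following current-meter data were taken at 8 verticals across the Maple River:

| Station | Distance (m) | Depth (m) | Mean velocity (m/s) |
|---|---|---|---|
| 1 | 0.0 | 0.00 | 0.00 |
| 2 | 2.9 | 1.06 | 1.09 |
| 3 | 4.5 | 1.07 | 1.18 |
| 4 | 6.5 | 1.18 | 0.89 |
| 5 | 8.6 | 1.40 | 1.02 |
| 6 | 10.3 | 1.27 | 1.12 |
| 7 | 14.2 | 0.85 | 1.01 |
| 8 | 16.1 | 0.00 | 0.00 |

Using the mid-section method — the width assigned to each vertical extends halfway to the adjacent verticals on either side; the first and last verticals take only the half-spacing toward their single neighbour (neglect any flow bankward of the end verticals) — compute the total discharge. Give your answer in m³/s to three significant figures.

w_2 = (4.5 − 0.0)/2 = 2.25 m; q_2 = 1.09 × 1.06 × 2.25 = 2.600 m³/s
w_3 = (6.5 − 2.9)/2 = 1.8 m; q_3 = 1.18 × 1.07 × 1.8 = 2.273 m³/s
w_4 = (8.6 − 4.5)/2 = 2.05 m; q_4 = 0.89 × 1.18 × 2.05 = 2.153 m³/s
w_5 = (10.3 − 6.5)/2 = 1.9 m; q_5 = 1.02 × 1.40 × 1.9 = 2.713 m³/s
w_6 = (14.2 − 8.6)/2 = 2.8 m; q_6 = 1.12 × 1.27 × 2.8 = 3.983 m³/s
w_7 = (16.1 − 10.3)/2 = 2.9 m; q_7 = 1.01 × 0.85 × 2.9 = 2.490 m³/s
Stations 1, 8 contribute zero (depth or velocity is 0).
Q = Σ qᵢ = 16.21 m³/s

16.2 m³/s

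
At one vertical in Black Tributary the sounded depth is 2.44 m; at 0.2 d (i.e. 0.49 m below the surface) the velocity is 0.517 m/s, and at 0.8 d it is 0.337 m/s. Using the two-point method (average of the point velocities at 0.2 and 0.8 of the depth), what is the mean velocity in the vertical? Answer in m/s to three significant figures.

0.427 m/s

v̄ = (0.517 + 0.337) / 2 = 0.4270 m/s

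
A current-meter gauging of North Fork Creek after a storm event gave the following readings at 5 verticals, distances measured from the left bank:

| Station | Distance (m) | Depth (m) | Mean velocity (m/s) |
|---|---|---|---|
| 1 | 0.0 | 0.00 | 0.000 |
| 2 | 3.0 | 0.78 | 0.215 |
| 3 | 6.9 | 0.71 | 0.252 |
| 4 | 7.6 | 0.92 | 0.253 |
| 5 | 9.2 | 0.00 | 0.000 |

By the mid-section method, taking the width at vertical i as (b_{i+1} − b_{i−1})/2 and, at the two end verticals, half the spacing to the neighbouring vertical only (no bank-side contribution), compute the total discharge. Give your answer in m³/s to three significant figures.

1.26 m³/s

w_2 = (6.9 − 0.0)/2 = 3.45 m; q_2 = 0.215 × 0.78 × 3.45 = 0.5786 m³/s
w_3 = (7.6 − 3.0)/2 = 2.3 m; q_3 = 0.252 × 0.71 × 2.3 = 0.4115 m³/s
w_4 = (9.2 − 6.9)/2 = 1.15 m; q_4 = 0.253 × 0.92 × 1.15 = 0.2677 m³/s
Stations 1, 5 contribute zero (depth or velocity is 0).
Q = Σ qᵢ = 1.258 m³/s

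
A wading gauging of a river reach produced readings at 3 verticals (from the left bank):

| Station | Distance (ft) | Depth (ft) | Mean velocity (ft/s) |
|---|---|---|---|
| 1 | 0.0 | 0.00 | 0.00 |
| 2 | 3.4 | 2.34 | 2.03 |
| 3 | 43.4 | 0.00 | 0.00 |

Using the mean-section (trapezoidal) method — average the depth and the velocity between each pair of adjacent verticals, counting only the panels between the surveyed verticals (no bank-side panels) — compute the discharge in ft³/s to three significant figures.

Panel 1-2: Δb = 3.4 ft, d̄ = (0.00+2.34)/2 = 1.17, v̄ = (0.00+2.03)/2 = 1.015 → q = 3.4×1.17×1.015 = 4.038 ft³/s
Panel 2-3: Δb = 40 ft, d̄ = (2.34+0.00)/2 = 1.17, v̄ = (2.03+0.00)/2 = 1.015 → q = 40×1.17×1.015 = 47.50 ft³/s
Q = Σ q = 51.54 ft³/s

51.5 ft³/s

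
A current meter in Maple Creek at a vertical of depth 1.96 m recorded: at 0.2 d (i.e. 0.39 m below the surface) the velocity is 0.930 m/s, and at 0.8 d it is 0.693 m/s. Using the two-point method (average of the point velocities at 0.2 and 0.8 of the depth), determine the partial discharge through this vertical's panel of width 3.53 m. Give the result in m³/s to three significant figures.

v̄ = (0.930 + 0.693) / 2 = 0.8115 m/s
q = v̄ × d × w = 0.8115 × 1.96 × 3.53 = 5.615 m³/s

5.61 m³/s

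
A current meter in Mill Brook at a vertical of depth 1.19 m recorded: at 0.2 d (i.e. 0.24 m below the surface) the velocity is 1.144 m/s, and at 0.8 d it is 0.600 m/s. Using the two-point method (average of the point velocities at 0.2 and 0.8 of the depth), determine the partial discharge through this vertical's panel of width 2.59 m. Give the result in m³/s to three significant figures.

2.69 m³/s

v̄ = (1.144 + 0.600) / 2 = 0.8720 m/s
q = v̄ × d × w = 0.8720 × 1.19 × 2.59 = 2.688 m³/s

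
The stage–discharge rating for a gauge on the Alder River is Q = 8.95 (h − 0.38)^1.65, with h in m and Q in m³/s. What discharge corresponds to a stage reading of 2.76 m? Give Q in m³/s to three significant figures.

Q = 8.95 × (2.76 − 0.38)^1.65 = 8.95 × 2.38^1.65 = 37.43 m³/s

37.4 m³/s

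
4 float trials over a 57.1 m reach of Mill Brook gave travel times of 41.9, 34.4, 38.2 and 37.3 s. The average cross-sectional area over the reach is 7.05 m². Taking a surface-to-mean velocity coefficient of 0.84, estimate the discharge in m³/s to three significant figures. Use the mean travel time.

t̄ = (41.9 + 34.4 + 38.2 + 37.3) / 4 = 37.95 s
v_surface = L / t̄ = 57.1 / 37.95 = 1.505 m/s
v_mean = 0.84 × 1.505 = 1.264 m/s
Q = A × v_mean = 7.05 × 1.264 = 8.910 m³/s

8.91 m³/s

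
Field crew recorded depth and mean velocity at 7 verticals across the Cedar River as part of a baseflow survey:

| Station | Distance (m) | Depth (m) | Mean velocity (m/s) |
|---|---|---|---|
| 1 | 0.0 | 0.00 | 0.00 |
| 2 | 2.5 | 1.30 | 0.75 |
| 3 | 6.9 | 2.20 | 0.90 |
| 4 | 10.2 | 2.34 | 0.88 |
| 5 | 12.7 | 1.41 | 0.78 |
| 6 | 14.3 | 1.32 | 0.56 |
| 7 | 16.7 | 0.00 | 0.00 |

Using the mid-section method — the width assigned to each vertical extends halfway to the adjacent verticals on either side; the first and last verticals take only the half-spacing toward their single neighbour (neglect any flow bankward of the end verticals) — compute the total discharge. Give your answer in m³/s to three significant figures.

w_2 = (6.9 − 0.0)/2 = 3.45 m; q_2 = 0.75 × 1.30 × 3.45 = 3.364 m³/s
w_3 = (10.2 − 2.5)/2 = 3.85 m; q_3 = 0.90 × 2.20 × 3.85 = 7.623 m³/s
w_4 = (12.7 − 6.9)/2 = 2.9 m; q_4 = 0.88 × 2.34 × 2.9 = 5.972 m³/s
w_5 = (14.3 − 10.2)/2 = 2.05 m; q_5 = 0.78 × 1.41 × 2.05 = 2.255 m³/s
w_6 = (16.7 − 12.7)/2 = 2 m; q_6 = 0.56 × 1.32 × 2 = 1.478 m³/s
Stations 1, 7 contribute zero (depth or velocity is 0).
Q = Σ qᵢ = 20.69 m³/s

20.7 m³/s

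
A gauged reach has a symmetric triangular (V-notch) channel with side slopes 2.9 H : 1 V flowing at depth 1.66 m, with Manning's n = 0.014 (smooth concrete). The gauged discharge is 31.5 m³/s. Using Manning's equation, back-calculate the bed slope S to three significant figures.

A = z·y² = 2.9×1.66² = 7.991 m²
P = 2y√(1+z²) = 2×1.66×√(1+2.9²) = 10.18 m
R = A/P = 7.991/10.18 = 0.7847 m
S = (Q·n / (1·A·R^(2/3)))² = (31.5×0.014 / (1×7.991×0.8507))² = 0.004208

0.00421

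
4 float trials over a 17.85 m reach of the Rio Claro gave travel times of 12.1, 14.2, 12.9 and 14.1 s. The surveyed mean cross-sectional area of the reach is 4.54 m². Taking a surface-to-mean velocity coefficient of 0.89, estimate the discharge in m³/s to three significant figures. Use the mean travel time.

t̄ = (12.1 + 14.2 + 12.9 + 14.1) / 4 = 13.325 s
v_surface = L / t̄ = 17.85 / 13.325 = 1.340 m/s
v_mean = 0.89 × 1.340 = 1.192 m/s
Q = A × v_mean = 4.54 × 1.192 = 5.413 m³/s

5.41 m³/s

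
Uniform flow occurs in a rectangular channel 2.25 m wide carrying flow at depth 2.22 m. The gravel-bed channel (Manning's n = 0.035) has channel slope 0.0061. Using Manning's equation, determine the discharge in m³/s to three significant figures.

9.17 m³/s

A = b·y = 2.25 × 2.22 = 4.995 m²
P = b + 2y = 2.25 + 2×2.22 = 6.690 m
R = A/P = 4.995/6.690 = 0.7466 m
Q = (1/n)·A·R^(2/3)·S^(1/2) = (1/0.035) × 4.995 × 0.7466^(2/3) × 0.0061^(1/2) = 9.174 m³/s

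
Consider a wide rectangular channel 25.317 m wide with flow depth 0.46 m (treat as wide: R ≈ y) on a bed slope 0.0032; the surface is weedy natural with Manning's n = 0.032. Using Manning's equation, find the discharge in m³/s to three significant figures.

A = b·y = 25.317 × 0.46 = 11.65 m²
Wide channel: R ≈ y = 0.46 m
Q = (1/n)·A·R^(2/3)·S^(1/2) = (1/0.032) × 11.65 × 0.4600^(2/3) × 0.0032^(1/2) = 12.27 m³/s

12.3 m³/s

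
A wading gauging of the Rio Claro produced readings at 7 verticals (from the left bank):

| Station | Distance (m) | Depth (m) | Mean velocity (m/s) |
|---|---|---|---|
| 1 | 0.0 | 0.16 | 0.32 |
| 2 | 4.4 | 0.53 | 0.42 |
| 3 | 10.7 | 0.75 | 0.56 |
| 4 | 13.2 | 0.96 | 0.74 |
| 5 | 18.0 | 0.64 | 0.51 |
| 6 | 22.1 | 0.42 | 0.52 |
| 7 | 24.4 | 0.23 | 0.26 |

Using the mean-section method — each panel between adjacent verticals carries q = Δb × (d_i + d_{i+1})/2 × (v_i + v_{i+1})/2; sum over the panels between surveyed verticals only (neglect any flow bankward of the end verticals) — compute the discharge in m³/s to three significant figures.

7.74 m³/s

Panel 1-2: Δb = 4.4 m, d̄ = (0.16+0.53)/2 = 0.345, v̄ = (0.32+0.42)/2 = 0.37 → q = 4.4×0.345×0.37 = 0.5617 m³/s
Panel 2-3: Δb = 6.3 m, d̄ = (0.53+0.75)/2 = 0.64, v̄ = (0.42+0.56)/2 = 0.49 → q = 6.3×0.64×0.49 = 1.976 m³/s
Panel 3-4: Δb = 2.5 m, d̄ = (0.75+0.96)/2 = 0.855, v̄ = (0.56+0.74)/2 = 0.65 → q = 2.5×0.855×0.65 = 1.389 m³/s
Panel 4-5: Δb = 4.8 m, d̄ = (0.96+0.64)/2 = 0.8, v̄ = (0.74+0.51)/2 = 0.625 → q = 4.8×0.8×0.625 = 2.400 m³/s
Panel 5-6: Δb = 4.1 m, d̄ = (0.64+0.42)/2 = 0.53, v̄ = (0.51+0.52)/2 = 0.515 → q = 4.1×0.53×0.515 = 1.119 m³/s
Panel 6-7: Δb = 2.3 m, d̄ = (0.42+0.23)/2 = 0.325, v̄ = (0.52+0.26)/2 = 0.39 → q = 2.3×0.325×0.39 = 0.2915 m³/s
Q = Σ q = 7.737 m³/s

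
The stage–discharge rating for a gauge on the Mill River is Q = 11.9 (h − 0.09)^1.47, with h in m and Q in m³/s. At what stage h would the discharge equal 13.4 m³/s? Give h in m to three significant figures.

h − h₀ = (Q/C)^(1/b) = (13.4/11.9)^(1/1.47) = 1.084 m
h = 0.09 + 1.084 = 1.174 m

1.17 m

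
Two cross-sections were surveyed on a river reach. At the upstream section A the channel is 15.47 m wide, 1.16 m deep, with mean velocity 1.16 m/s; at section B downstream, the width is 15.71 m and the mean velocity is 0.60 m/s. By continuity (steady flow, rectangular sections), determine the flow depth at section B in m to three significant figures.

Q = A₁V₁ = (15.47×1.16) × 1.16 = 20.82 m³/s
d₂ = Q/(b₂ V₂) = 20.82/(15.71×0.60) = 2.208 m

2.21 m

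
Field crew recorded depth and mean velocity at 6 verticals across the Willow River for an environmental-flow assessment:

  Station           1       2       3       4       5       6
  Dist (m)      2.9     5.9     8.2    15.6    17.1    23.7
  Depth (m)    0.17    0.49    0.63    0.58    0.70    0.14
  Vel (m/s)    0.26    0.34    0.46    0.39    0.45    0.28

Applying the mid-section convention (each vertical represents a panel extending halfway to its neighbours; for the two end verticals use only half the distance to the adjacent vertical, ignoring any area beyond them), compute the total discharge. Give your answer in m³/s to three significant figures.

w_1 = (5.9 − 2.9)/2 = 1.5 m; q_1 = 0.26 × 0.17 × 1.5 = 0.06630 m³/s
w_2 = (8.2 − 2.9)/2 = 2.65 m; q_2 = 0.34 × 0.49 × 2.65 = 0.4415 m³/s
w_3 = (15.6 − 5.9)/2 = 4.85 m; q_3 = 0.46 × 0.63 × 4.85 = 1.406 m³/s
w_4 = (17.1 − 8.2)/2 = 4.45 m; q_4 = 0.39 × 0.58 × 4.45 = 1.007 m³/s
w_5 = (23.7 − 15.6)/2 = 4.05 m; q_5 = 0.45 × 0.70 × 4.05 = 1.276 m³/s
w_6 = (23.7 − 17.1)/2 = 3.3 m; q_6 = 0.28 × 0.14 × 3.3 = 0.1294 m³/s
Q = Σ qᵢ = 4.325 m³/s

4.33 m³/s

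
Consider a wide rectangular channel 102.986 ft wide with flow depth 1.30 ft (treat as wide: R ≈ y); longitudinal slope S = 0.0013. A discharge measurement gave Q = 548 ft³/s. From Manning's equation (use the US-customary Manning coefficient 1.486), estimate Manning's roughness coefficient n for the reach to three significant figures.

0.0156

A = b·y = 102.986 × 1.30 = 133.9 ft²
Wide channel: R ≈ y = 1.30 ft
n = (1.486/Q)·A·R^(2/3)·S^(1/2) = (1.486/548) × 133.9 × 1.191 × 0.03606 = 0.01559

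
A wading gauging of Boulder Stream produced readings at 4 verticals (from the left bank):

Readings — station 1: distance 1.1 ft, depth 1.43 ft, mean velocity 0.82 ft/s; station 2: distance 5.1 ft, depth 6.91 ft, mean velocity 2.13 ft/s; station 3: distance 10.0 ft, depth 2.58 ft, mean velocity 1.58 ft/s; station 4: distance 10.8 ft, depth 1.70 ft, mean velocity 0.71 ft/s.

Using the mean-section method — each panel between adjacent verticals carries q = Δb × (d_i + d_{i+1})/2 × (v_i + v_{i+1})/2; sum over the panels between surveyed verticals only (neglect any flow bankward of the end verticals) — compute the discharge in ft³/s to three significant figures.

Panel 1-2: Δb = 4 ft, d̄ = (1.43+6.91)/2 = 4.17, v̄ = (0.82+2.13)/2 = 1.475 → q = 4×4.17×1.475 = 24.60 ft³/s
Panel 2-3: Δb = 4.9 ft, d̄ = (6.91+2.58)/2 = 4.745, v̄ = (2.13+1.58)/2 = 1.855 → q = 4.9×4.745×1.855 = 43.13 ft³/s
Panel 3-4: Δb = 0.8 ft, d̄ = (2.58+1.70)/2 = 2.14, v̄ = (1.58+0.71)/2 = 1.145 → q = 0.8×2.14×1.145 = 1.960 ft³/s
Q = Σ q = 69.69 ft³/s

69.7 ft³/s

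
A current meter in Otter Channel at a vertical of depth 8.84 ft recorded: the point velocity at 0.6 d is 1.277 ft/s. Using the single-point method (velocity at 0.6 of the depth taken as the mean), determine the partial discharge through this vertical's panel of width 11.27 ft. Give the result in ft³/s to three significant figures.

127 ft³/s

v̄ = v₀.₆ = 1.277 ft/s
q = v̄ × d × w = 1.277 × 8.84 × 11.27 = 127.2 ft³/s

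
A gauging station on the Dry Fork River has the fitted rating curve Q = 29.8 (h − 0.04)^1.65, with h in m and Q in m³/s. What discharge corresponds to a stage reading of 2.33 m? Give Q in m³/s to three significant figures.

Q = 29.8 × (2.33 − 0.04)^1.65 = 29.8 × 2.29^1.65 = 116.9 m³/s

117 m³/s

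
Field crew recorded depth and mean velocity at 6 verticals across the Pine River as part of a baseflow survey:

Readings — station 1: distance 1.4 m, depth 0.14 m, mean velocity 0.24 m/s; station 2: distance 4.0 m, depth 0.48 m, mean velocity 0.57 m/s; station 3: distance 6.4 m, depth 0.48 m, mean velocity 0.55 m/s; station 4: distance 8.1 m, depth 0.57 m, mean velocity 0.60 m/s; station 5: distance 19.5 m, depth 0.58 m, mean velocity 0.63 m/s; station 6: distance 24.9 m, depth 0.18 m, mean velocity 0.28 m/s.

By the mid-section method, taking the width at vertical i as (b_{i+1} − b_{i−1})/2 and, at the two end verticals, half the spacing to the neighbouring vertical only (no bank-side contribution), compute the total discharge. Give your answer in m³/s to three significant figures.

w_1 = (4.0 − 1.4)/2 = 1.3 m; q_1 = 0.24 × 0.14 × 1.3 = 0.04368 m³/s
w_2 = (6.4 − 1.4)/2 = 2.5 m; q_2 = 0.57 × 0.48 × 2.5 = 0.6840 m³/s
w_3 = (8.1 − 4.0)/2 = 2.05 m; q_3 = 0.55 × 0.48 × 2.05 = 0.5412 m³/s
w_4 = (19.5 − 6.4)/2 = 6.55 m; q_4 = 0.60 × 0.57 × 6.55 = 2.240 m³/s
w_5 = (24.9 − 8.1)/2 = 8.4 m; q_5 = 0.63 × 0.58 × 8.4 = 3.069 m³/s
w_6 = (24.9 − 19.5)/2 = 2.7 m; q_6 = 0.28 × 0.18 × 2.7 = 0.1361 m³/s
Q = Σ qᵢ = 6.714 m³/s

6.71 m³/s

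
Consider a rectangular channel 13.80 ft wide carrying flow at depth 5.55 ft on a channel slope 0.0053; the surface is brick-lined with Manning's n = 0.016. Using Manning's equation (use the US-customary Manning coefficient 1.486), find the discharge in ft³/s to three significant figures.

A = b·y = 13.80 × 5.55 = 76.59 ft²
P = b + 2y = 13.80 + 2×5.55 = 24.90 ft
R = A/P = 76.59/24.90 = 3.076 ft
Q = (1.486/n)·A·R^(2/3)·S^(1/2) = (1.486/0.016) × 76.59 × 3.076^(2/3) × 0.0053^(1/2) = 1095 ft³/s

1100 ft³/s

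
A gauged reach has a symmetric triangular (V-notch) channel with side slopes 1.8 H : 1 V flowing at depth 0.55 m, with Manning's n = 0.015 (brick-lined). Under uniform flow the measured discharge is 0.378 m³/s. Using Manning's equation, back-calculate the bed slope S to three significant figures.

0.000725

A = z·y² = 1.8×0.55² = 0.5445 m²
P = 2y√(1+z²) = 2×0.55×√(1+1.8²) = 2.265 m
R = A/P = 0.5445/2.265 = 0.2404 m
S = (Q·n / (1·A·R^(2/3)))² = (0.378×0.015 / (1×0.5445×0.3866))² = 0.0007254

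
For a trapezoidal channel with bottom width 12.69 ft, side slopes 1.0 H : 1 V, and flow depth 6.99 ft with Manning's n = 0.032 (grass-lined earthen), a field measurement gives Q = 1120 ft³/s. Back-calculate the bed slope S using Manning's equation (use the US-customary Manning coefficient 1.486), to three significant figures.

0.00448

A = (b + z·y)·y = (12.69 + 1.0×6.99)×6.99 = 137.6 ft²
P = b + 2y√(1+z²) = 12.69 + 2×6.99×√(1+1.0²) = 32.46 ft
R = A/P = 137.6/32.46 = 4.238 ft
S = (Q·n / (1.486·A·R^(2/3)))² = (1120×0.032 / (1.486×137.6×2.619))² = 0.004482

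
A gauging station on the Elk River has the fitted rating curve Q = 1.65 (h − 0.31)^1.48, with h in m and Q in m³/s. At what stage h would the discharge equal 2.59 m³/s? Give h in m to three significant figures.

h − h₀ = (Q/C)^(1/b) = (2.59/1.65)^(1/1.48) = 1.356 m
h = 0.31 + 1.356 = 1.666 m

1.67 m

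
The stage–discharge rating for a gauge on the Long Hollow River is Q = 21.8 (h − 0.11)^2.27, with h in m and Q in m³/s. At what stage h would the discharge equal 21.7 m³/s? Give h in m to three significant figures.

1.11 m

h − h₀ = (Q/C)^(1/b) = (21.7/21.8)^(1/2.27) = 0.9980 m
h = 0.11 + 0.9980 = 1.108 m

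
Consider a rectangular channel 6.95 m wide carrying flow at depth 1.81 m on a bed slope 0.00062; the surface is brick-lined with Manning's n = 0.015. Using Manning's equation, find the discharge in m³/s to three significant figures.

23.5 m³/s

A = b·y = 6.95 × 1.81 = 12.58 m²
P = b + 2y = 6.95 + 2×1.81 = 10.57 m
R = A/P = 12.58/10.57 = 1.190 m
Q = (1/n)·A·R^(2/3)·S^(1/2) = (1/0.015) × 12.58 × 1.190^(2/3) × 0.00062^(1/2) = 23.45 m³/s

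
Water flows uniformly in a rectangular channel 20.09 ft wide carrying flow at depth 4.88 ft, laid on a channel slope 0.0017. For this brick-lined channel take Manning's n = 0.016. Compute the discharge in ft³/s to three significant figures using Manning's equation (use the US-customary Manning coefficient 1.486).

A = b·y = 20.09 × 4.88 = 98.04 ft²
P = b + 2y = 20.09 + 2×4.88 = 29.85 ft
R = A/P = 98.04/29.85 = 3.284 ft
Q = (1.486/n)·A·R^(2/3)·S^(1/2) = (1.486/0.016) × 98.04 × 3.284^(2/3) × 0.0017^(1/2) = 829.5 ft³/s

830 ft³/s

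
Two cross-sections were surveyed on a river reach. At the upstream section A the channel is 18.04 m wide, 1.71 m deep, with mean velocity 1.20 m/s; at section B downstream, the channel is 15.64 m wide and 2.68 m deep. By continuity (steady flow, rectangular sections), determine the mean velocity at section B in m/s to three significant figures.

Q = A₁V₁ = (18.04×1.71) × 1.20 = 37.02 m³/s
A₂ = 15.64 × 2.68 = 41.92 m²
V₂ = Q/A₂ = 37.02/41.92 = 0.8832 m/s

0.883 m/s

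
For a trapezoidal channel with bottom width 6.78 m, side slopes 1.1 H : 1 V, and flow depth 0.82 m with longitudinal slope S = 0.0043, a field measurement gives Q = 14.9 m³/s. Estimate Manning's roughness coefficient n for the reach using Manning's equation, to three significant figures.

0.0215

A = (b + z·y)·y = (6.78 + 1.1×0.82)×0.82 = 6.299 m²
P = b + 2y√(1+z²) = 6.78 + 2×0.82×√(1+1.1²) = 9.218 m
R = A/P = 6.299/9.218 = 0.6834 m
n = (1/Q)·A·R^(2/3)·S^(1/2) = (1/14.9) × 6.299 × 0.7758 × 0.06557 = 0.02151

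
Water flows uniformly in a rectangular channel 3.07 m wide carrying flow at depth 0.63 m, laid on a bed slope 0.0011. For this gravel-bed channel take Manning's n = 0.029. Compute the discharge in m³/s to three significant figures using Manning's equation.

1.29 m³/s

A = b·y = 3.07 × 0.63 = 1.934 m²
P = b + 2y = 3.07 + 2×0.63 = 4.330 m
R = A/P = 1.934/4.330 = 0.4467 m
Q = (1/n)·A·R^(2/3)·S^(1/2) = (1/0.029) × 1.934 × 0.4467^(2/3) × 0.0011^(1/2) = 1.293 m³/s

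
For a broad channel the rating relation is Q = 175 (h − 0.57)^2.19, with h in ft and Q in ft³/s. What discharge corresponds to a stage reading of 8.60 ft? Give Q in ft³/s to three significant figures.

16800 ft³/s

Q = 175 × (8.60 − 0.57)^2.19 = 175 × 8.03^2.19 = 16760 ft³/s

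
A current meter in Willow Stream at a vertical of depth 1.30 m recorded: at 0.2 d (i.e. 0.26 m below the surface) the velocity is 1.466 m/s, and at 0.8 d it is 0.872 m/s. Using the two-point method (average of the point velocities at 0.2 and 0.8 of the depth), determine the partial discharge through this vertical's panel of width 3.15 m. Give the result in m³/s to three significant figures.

v̄ = (1.466 + 0.872) / 2 = 1.169 m/s
q = v̄ × d × w = 1.169 × 1.30 × 3.15 = 4.787 m³/s

4.79 m³/s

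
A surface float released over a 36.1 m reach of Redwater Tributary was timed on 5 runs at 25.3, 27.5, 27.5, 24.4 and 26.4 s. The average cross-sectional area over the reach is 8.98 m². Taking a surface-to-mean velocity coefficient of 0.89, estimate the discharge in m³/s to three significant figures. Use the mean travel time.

t̄ = (25.3 + 27.5 + 27.5 + 24.4 + 26.4) / 5 = 26.22 s
v_surface = L / t̄ = 36.1 / 26.22 = 1.377 m/s
v_mean = 0.89 × 1.377 = 1.225 m/s
Q = A × v_mean = 8.98 × 1.225 = 11.00 m³/s

11.0 m³/s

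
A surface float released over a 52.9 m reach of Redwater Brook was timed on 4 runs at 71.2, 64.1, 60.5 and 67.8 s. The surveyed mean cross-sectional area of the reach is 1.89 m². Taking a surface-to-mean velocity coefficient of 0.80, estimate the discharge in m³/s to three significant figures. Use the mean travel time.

t̄ = (71.2 + 64.1 + 60.5 + 67.8) / 4 = 65.9 s
v_surface = L / t̄ = 52.9 / 65.9 = 0.8027 m/s
v_mean = 0.80 × 0.8027 = 0.6422 m/s
Q = A × v_mean = 1.89 × 0.6422 = 1.214 m³/s

1.21 m³/s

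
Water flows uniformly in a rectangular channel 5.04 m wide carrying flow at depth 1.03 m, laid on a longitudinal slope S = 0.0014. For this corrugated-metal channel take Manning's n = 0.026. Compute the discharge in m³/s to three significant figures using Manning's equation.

6.06 m³/s

A = b·y = 5.04 × 1.03 = 5.191 m²
P = b + 2y = 5.04 + 2×1.03 = 7.100 m
R = A/P = 5.191/7.100 = 0.7312 m
Q = (1/n)·A·R^(2/3)·S^(1/2) = (1/0.026) × 5.191 × 0.7312^(2/3) × 0.0014^(1/2) = 6.063 m³/s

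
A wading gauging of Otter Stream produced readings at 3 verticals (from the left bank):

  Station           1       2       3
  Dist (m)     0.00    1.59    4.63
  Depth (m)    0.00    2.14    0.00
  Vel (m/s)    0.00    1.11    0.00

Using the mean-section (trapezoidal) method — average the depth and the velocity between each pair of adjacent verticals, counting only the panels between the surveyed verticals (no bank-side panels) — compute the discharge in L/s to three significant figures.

2750 L/s

Panel 1-2: Δb = 1.59 m, d̄ = (0.00+2.14)/2 = 1.07, v̄ = (0.00+1.11)/2 = 0.555 → q = 1.59×1.07×0.555 = 0.9442 m³/s
Panel 2-3: Δb = 3.04 m, d̄ = (2.14+0.00)/2 = 1.07, v̄ = (1.11+0.00)/2 = 0.555 → q = 3.04×1.07×0.555 = 1.805 m³/s
Q = Σ q = 2.750 m³/s
= 2.750 × 1000 = 2750 L/s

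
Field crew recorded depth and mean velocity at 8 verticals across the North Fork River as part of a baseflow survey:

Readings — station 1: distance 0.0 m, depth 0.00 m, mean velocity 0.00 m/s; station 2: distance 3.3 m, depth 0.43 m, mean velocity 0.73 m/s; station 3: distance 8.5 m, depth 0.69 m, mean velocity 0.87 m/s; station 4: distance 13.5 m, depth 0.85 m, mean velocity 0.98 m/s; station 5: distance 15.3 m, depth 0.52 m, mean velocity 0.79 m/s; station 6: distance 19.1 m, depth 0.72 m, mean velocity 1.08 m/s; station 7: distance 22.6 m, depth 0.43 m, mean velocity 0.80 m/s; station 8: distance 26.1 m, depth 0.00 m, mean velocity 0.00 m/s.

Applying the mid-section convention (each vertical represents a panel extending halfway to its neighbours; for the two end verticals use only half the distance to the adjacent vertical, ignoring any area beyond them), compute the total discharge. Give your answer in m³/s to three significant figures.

w_2 = (8.5 − 0.0)/2 = 4.25 m; q_2 = 0.73 × 0.43 × 4.25 = 1.334 m³/s
w_3 = (13.5 − 3.3)/2 = 5.1 m; q_3 = 0.87 × 0.69 × 5.1 = 3.062 m³/s
w_4 = (15.3 − 8.5)/2 = 3.4 m; q_4 = 0.98 × 0.85 × 3.4 = 2.832 m³/s
w_5 = (19.1 − 13.5)/2 = 2.8 m; q_5 = 0.79 × 0.52 × 2.8 = 1.150 m³/s
w_6 = (22.6 − 15.3)/2 = 3.65 m; q_6 = 1.08 × 0.72 × 3.65 = 2.838 m³/s
w_7 = (26.1 − 19.1)/2 = 3.5 m; q_7 = 0.80 × 0.43 × 3.5 = 1.204 m³/s
Stations 1, 8 contribute zero (depth or velocity is 0).
Q = Σ qᵢ = 12.42 m³/s

12.4 m³/s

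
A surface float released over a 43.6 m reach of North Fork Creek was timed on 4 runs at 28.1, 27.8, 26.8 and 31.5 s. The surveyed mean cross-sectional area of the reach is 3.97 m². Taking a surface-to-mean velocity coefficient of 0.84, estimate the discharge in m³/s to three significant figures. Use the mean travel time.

5.09 m³/s

t̄ = (28.1 + 27.8 + 26.8 + 31.5) / 4 = 28.55 s
v_surface = L / t̄ = 43.6 / 28.55 = 1.527 m/s
v_mean = 0.84 × 1.527 = 1.283 m/s
Q = A × v_mean = 3.97 × 1.283 = 5.093 m³/s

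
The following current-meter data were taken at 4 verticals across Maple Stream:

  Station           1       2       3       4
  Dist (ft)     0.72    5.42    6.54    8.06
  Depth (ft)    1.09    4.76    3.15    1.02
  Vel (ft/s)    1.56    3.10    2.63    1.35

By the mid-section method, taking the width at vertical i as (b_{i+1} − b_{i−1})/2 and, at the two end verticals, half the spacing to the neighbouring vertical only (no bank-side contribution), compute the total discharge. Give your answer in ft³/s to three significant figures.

w_1 = (5.42 − 0.72)/2 = 2.35 ft; q_1 = 1.56 × 1.09 × 2.35 = 3.996 ft³/s
w_2 = (6.54 − 0.72)/2 = 2.91 ft; q_2 = 3.10 × 4.76 × 2.91 = 42.94 ft³/s
w_3 = (8.06 − 5.42)/2 = 1.32 ft; q_3 = 2.63 × 3.15 × 1.32 = 10.94 ft³/s
w_4 = (8.06 − 6.54)/2 = 0.76 ft; q_4 = 1.35 × 1.02 × 0.76 = 1.047 ft³/s
Q = Σ qᵢ = 58.92 ft³/s

58.9 ft³/s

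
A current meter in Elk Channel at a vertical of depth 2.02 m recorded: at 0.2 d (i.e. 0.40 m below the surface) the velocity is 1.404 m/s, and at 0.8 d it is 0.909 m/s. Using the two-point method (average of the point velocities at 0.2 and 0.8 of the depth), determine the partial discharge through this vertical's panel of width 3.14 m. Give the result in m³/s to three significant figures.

v̄ = (1.404 + 0.909) / 2 = 1.157 m/s
q = v̄ × d × w = 1.157 × 2.02 × 3.14 = 7.335 m³/s

7.34 m³/s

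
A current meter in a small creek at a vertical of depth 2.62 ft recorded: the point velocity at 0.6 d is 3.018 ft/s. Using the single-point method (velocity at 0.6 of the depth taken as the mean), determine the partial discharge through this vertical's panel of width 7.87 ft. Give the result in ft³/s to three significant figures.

v̄ = v₀.₆ = 3.018 ft/s
q = v̄ × d × w = 3.018 × 2.62 × 7.87 = 62.23 ft³/s

62.2 ft³/s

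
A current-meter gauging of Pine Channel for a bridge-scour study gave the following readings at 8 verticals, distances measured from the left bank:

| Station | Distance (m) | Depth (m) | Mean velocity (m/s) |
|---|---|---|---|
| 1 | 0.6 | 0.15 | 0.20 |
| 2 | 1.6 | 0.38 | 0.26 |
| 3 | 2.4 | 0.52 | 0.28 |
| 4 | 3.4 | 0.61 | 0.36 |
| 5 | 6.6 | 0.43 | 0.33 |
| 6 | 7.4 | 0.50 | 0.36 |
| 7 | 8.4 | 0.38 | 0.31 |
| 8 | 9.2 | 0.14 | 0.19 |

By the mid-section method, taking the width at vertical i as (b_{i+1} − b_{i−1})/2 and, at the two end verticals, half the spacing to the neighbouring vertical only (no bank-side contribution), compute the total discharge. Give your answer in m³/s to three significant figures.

w_1 = (1.6 − 0.6)/2 = 0.5 m; q_1 = 0.20 × 0.15 × 0.5 = 0.01500 m³/s
w_2 = (2.4 − 0.6)/2 = 0.9 m; q_2 = 0.26 × 0.38 × 0.9 = 0.08892 m³/s
w_3 = (3.4 − 1.6)/2 = 0.9 m; q_3 = 0.28 × 0.52 × 0.9 = 0.1310 m³/s
w_4 = (6.6 − 2.4)/2 = 2.1 m; q_4 = 0.36 × 0.61 × 2.1 = 0.4612 m³/s
w_5 = (7.4 − 3.4)/2 = 2 m; q_5 = 0.33 × 0.43 × 2 = 0.2838 m³/s
w_6 = (8.4 − 6.6)/2 = 0.9 m; q_6 = 0.36 × 0.50 × 0.9 = 0.1620 m³/s
w_7 = (9.2 − 7.4)/2 = 0.9 m; q_7 = 0.31 × 0.38 × 0.9 = 0.1060 m³/s
w_8 = (9.2 − 8.4)/2 = 0.4 m; q_8 = 0.19 × 0.14 × 0.4 = 0.01064 m³/s
Q = Σ qᵢ = 1.259 m³/s

1.26 m³/s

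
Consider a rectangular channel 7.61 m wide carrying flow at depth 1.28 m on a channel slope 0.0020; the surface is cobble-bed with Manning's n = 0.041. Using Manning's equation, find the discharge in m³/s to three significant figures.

10.3 m³/s

A = b·y = 7.61 × 1.28 = 9.741 m²
P = b + 2y = 7.61 + 2×1.28 = 10.17 m
R = A/P = 9.741/10.17 = 0.9578 m
Q = (1/n)·A·R^(2/3)·S^(1/2) = (1/0.041) × 9.741 × 0.9578^(2/3) × 0.0020^(1/2) = 10.32 m³/s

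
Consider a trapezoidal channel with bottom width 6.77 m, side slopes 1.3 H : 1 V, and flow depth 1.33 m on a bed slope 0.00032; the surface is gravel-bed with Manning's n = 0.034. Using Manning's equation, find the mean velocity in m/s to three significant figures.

0.532 m/s

A = (b + z·y)·y = (6.77 + 1.3×1.33)×1.33 = 11.30 m²
P = b + 2y√(1+z²) = 6.77 + 2×1.33×√(1+1.3²) = 11.13 m
R = A/P = 11.30/11.13 = 1.015 m
Q = (1/n)·A·R^(2/3)·S^(1/2) = (1/0.034) × 11.30 × 1.015^(2/3) × 0.00032^(1/2) = 6.008 m³/s
V = Q/A = 6.008/11.30 = 0.5315 m/s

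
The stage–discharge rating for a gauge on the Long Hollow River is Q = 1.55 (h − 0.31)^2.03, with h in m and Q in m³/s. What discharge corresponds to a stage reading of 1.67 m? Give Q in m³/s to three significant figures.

Q = 1.55 × (1.67 − 0.31)^2.03 = 1.55 × 1.36^2.03 = 2.893 m³/s

2.89 m³/s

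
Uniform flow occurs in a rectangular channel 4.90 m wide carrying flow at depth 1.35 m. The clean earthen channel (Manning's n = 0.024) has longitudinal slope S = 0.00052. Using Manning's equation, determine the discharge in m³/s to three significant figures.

A = b·y = 4.90 × 1.35 = 6.615 m²
P = b + 2y = 4.90 + 2×1.35 = 7.600 m
R = A/P = 6.615/7.600 = 0.8704 m
Q = (1/n)·A·R^(2/3)·S^(1/2) = (1/0.024) × 6.615 × 0.8704^(2/3) × 0.00052^(1/2) = 5.730 m³/s

5.73 m³/s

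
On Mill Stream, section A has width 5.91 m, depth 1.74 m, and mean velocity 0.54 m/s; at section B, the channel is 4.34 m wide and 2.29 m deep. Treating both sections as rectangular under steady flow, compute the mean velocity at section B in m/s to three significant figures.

Q = A₁V₁ = (5.91×1.74) × 0.54 = 5.553 m³/s
A₂ = 4.34 × 2.29 = 9.939 m²
V₂ = Q/A₂ = 5.553/9.939 = 0.5587 m/s

0.559 m/s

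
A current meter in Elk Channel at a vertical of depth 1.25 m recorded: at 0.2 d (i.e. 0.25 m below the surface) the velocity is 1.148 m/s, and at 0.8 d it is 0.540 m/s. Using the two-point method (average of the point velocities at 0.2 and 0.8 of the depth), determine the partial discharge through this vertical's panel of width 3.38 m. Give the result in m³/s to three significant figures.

3.57 m³/s

v̄ = (1.148 + 0.540) / 2 = 0.8440 m/s
q = v̄ × d × w = 0.8440 × 1.25 × 3.38 = 3.566 m³/s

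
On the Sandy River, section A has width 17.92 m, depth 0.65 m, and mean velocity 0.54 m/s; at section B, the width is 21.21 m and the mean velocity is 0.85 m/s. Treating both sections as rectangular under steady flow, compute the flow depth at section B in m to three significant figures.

Q = A₁V₁ = (17.92×0.65) × 0.54 = 6.290 m³/s
d₂ = Q/(b₂ V₂) = 6.290/(21.21×0.85) = 0.3489 m

0.349 m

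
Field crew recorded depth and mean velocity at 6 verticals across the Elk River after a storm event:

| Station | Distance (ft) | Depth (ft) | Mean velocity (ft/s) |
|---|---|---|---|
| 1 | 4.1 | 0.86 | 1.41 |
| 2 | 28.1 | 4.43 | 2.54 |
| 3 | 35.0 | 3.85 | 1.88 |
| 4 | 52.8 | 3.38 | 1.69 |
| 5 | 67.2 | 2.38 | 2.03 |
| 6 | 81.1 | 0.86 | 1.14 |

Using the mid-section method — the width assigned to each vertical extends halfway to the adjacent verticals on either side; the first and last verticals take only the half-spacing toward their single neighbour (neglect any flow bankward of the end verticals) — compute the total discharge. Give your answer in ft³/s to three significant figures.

w_1 = (28.1 − 4.1)/2 = 12 ft; q_1 = 1.41 × 0.86 × 12 = 14.55 ft³/s
w_2 = (35.0 − 4.1)/2 = 15.45 ft; q_2 = 2.54 × 4.43 × 15.45 = 173.8 ft³/s
w_3 = (52.8 − 28.1)/2 = 12.35 ft; q_3 = 1.88 × 3.85 × 12.35 = 89.39 ft³/s
w_4 = (67.2 − 35.0)/2 = 16.1 ft; q_4 = 1.69 × 3.38 × 16.1 = 91.97 ft³/s
w_5 = (81.1 − 52.8)/2 = 14.15 ft; q_5 = 2.03 × 2.38 × 14.15 = 68.36 ft³/s
w_6 = (81.1 − 67.2)/2 = 6.95 ft; q_6 = 1.14 × 0.86 × 6.95 = 6.814 ft³/s
Q = Σ qᵢ = 444.9 ft³/s

445 ft³/s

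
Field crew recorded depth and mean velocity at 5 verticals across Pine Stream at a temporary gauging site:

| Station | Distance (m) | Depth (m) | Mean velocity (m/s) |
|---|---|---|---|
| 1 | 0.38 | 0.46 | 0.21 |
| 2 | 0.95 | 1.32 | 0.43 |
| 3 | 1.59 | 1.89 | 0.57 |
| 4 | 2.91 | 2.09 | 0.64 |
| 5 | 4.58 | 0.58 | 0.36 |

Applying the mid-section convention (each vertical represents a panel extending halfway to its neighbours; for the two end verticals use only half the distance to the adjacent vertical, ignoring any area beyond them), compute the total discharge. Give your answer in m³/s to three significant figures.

w_1 = (0.95 − 0.38)/2 = 0.285 m; q_1 = 0.21 × 0.46 × 0.285 = 0.02753 m³/s
w_2 = (1.59 − 0.38)/2 = 0.605 m; q_2 = 0.43 × 1.32 × 0.605 = 0.3434 m³/s
w_3 = (2.91 − 0.95)/2 = 0.98 m; q_3 = 0.57 × 1.89 × 0.98 = 1.056 m³/s
w_4 = (4.58 − 1.59)/2 = 1.495 m; q_4 = 0.64 × 2.09 × 1.495 = 2.000 m³/s
w_5 = (4.58 − 2.91)/2 = 0.835 m; q_5 = 0.36 × 0.58 × 0.835 = 0.1743 m³/s
Q = Σ qᵢ = 3.601 m³/s

3.60 m³/s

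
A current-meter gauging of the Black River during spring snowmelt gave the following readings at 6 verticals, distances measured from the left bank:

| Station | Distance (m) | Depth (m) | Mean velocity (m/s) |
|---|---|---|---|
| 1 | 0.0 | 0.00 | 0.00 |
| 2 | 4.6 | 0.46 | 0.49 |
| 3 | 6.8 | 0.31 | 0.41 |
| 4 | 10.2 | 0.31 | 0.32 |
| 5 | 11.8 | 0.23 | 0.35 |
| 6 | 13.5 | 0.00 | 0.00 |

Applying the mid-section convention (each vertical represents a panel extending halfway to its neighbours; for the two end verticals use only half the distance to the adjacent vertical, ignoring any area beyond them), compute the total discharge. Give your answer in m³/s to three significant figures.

w_2 = (6.8 − 0.0)/2 = 3.4 m; q_2 = 0.49 × 0.46 × 3.4 = 0.7664 m³/s
w_3 = (10.2 − 4.6)/2 = 2.8 m; q_3 = 0.41 × 0.31 × 2.8 = 0.3559 m³/s
w_4 = (11.8 − 6.8)/2 = 2.5 m; q_4 = 0.32 × 0.31 × 2.5 = 0.2480 m³/s
w_5 = (13.5 − 10.2)/2 = 1.65 m; q_5 = 0.35 × 0.23 × 1.65 = 0.1328 m³/s
Stations 1, 6 contribute zero (depth or velocity is 0).
Q = Σ qᵢ = 1.503 m³/s

1.50 m³/s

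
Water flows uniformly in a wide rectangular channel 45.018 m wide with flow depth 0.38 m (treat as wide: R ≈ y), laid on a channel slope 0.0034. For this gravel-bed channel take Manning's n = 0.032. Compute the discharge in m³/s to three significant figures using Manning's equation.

A = b·y = 45.018 × 0.38 = 17.11 m²
Wide channel: R ≈ y = 0.38 m
Q = (1/n)·A·R^(2/3)·S^(1/2) = (1/0.032) × 17.11 × 0.3800^(2/3) × 0.0034^(1/2) = 16.35 m³/s

16.4 m³/s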